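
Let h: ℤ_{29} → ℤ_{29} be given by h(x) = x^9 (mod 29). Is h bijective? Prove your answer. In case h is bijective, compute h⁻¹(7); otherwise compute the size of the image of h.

23

Since 29 is prime, the nonzero elements of ℤ_{29} form a cyclic group of order 28.
As gcd(9, 28) = 1, raising to the 9th power is a bijection on this group: if a^9 ≡ b^9 then (ab^{−1})^9 = 1, and the only element of order dividing gcd(9, 28) = 1 is 1, so a = b.
With h(0) = 0 this makes h injective on all of ℤ_{29}, hence bijective (finite equal-size domain and codomain). In particular h is bijective.
Since h is bijective, we find the preimage of 7. The inverse of x ↦ x^9 on (ℤ_{29})^× is x ↦ x^25, because 9·25 = 225 = 8·28 + 1 ≡ 1 (mod 28) and x^{28} = 1 for x ≠ 0 (Fermat). So h⁻¹(7) = 7^25 mod 29.
Repeated squaring mod 29: 7^1 ≡ 7, 7^2 ≡ 7² = 49 ≡ 20, 7^4 ≡ 20² = 400 ≡ 23, 7^8 ≡ 23² = 529 ≡ 7, 7^16 ≡ 7² = 49 ≡ 20. Since 25 = 16 + 8 + 1, 7^25 ≡ 20·7·7: 20·7 = 140 ≡ 24, then 24·7 = 168 ≡ 23. So 7^25 ≡ 23 (mod 29).
Hence h⁻¹(7) = 23.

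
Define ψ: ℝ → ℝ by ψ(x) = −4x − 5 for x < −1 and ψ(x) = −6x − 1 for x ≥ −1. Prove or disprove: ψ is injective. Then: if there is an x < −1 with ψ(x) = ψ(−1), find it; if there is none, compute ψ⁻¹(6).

-5/2

Both pieces are strictly decreasing (slopes −4 and −6), so each is injective on its own interval.
The left piece maps (−∞, −1) onto (−1, ∞); the right piece maps [−1, ∞) onto (−∞, 5].
These images overlap. In particular ψ(−1) = 5 (right piece), and solving −4x − 5 = 5 on the left piece gives x = −5/2 < −1.
So ψ(−5/2) = ψ(−1) with −5/2 ≠ −1, and ψ is not injective. This x = −5/2 is the requested value below −1.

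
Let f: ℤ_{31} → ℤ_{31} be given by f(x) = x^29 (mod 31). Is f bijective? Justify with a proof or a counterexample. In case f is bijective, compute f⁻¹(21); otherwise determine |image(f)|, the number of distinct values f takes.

Since 31 is prime, the nonzero elements of ℤ_{31} form a cyclic group of order 30.
As gcd(29, 30) = 1, raising to the 29th power is a bijection on this group: if s^29 ≡ t^29 then (st^{−1})^29 = 1, and the only element of order dividing gcd(29, 30) = 1 is 1, so s = t.
With f(0) = 0 this makes f injective on all of ℤ_{31}, hence bijective (finite equal-size domain and codomain). In particular f is bijective.
Since f is bijective, we find the preimage of 21. The inverse of x ↦ x^29 on (ℤ_{31})^× is x ↦ x^29, because 29·29 = 841 = 28·30 + 1 ≡ 1 (mod 30) and x^{30} = 1 for x ≠ 0 (Fermat). So f⁻¹(21) = 21^29 mod 31.
Repeated squaring mod 31: 21^1 ≡ 21, 21^2 ≡ 21² = 441 ≡ 7, 21^4 ≡ 7² = 49 ≡ 18, 21^8 ≡ 18² = 324 ≡ 14, 21^16 ≡ 14² = 196 ≡ 10. Since 29 = 16 + 8 + 4 + 1, 21^29 ≡ 10·14·18·21: 10·14 = 140 ≡ 16, then 16·18 = 288 ≡ 9, then 9·21 = 189 ≡ 3. So 21^29 ≡ 3 (mod 31).
Hence f⁻¹(21) = 3.

3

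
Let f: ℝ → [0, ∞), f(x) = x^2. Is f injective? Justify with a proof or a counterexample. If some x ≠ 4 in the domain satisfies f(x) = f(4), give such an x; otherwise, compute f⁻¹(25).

f(4) = 16 = (−4)^2 = f(−4) (since 2 is even), with 4 ≠ −4. So f is not injective.
For the follow-up, such an x exists: taking x = −4 ∈ ℝ gives f(−4) = 16 = f(4) with −4 ≠ 4.

-4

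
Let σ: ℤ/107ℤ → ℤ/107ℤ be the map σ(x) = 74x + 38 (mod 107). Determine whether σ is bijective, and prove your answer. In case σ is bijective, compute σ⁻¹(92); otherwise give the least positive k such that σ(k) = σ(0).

Suppose σ(u) = σ(v) in ℤ/107ℤ. Then 74u + 38 ≡ 74v + 38 (mod 107), so 74(u − v) ≡ 0 (mod 107).
Since gcd(74, 107) = 1, 74 is invertible modulo 107, thus u − v ≡ 0 (mod 107), i.e. u = v.
We now compute 74⁻¹ mod 107 explicitly. Euclid's algorithm: 107 = 1·74 + 33, 74 = 2·33 + 8, 33 = 4·8 + 1; back-substituting gives 1 = 94·74 − 65·107, so 74⁻¹ ≡ 94 (mod 107).
Then y ↦ 94(y − 38) is a two-sided inverse to σ, so every y ∈ ℤ/107ℤ has a preimage.
Thus σ is bijective.
Since σ is bijective, we find σ⁻¹(92): we need 74x ≡ 92 − 38 ≡ 54 (mod 107). Using 74⁻¹ = 94: x ≡ 94·54 = 5076 = 47·107 + 47, so x = 47.
Check: σ(47) = 74·47 + 38 = 3516 = 32·107 + 92 ≡ 92 (mod 107).

47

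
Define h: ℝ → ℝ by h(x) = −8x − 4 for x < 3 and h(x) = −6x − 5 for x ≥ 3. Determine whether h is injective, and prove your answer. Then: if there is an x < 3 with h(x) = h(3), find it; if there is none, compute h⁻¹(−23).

Both pieces are strictly decreasing (slopes −8 and −6), so each is injective on its own interval.
The left piece maps (−∞, 3) onto (−28, ∞); the right piece maps [3, ∞) onto (−∞, −23].
These images overlap. In particular h(3) = −23 (right piece), and solving −8x − 4 = −23 on the left piece gives x = 19/8 < 3.
So h(19/8) = h(3) with 19/8 ≠ 3, and h is not injective. This x = 19/8 is the requested value below 3.

19/8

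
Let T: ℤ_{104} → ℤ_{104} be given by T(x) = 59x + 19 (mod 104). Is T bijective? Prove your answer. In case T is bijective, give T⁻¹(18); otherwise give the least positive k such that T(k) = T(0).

37

By definition, T is injective when T(a) = T(b) forces a = b.
If T(a) = T(b), then 59a ≡ 59b (mod 104). Because gcd(59, 104) = 1, we may cancel 59 to get a ≡ b (mod 104).
We now compute 59⁻¹ mod 104 explicitly. Euclid's algorithm: 104 = 1·59 + 45, 59 = 1·45 + 14, 45 = 3·14 + 3, 14 = 4·3 + 2, 3 = 1·2 + 1; back-substituting gives 1 = 67·59 − 38·104, so 59⁻¹ ≡ 67 (mod 104).
Then y ↦ 67(y − 19) is a two-sided inverse to T, so every y ∈ ℤ_{104} has a preimage.
Hence T is bijective.
Since T is bijective, we compute T⁻¹(18): solve 59x + 19 ≡ 18 (mod 104), i.e. 59x ≡ 103 (mod 104).
Multiplying by 59⁻¹ = 67 gives x ≡ 67·103 = 6901 = 66·104 + 37 ≡ 37 (mod 104).
Check: T(37) = 59·37 + 19 = 2202 = 21·104 + 18 ≡ 18 (mod 104).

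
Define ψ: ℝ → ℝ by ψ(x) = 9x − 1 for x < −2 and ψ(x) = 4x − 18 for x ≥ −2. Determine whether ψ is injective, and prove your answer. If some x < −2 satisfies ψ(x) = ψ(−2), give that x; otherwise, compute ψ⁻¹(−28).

-25/9

Both pieces are strictly increasing (slopes 9 and 4), so each is injective on its own interval.
The left piece maps (−∞, −2) onto (−∞, −19); the right piece maps [−2, ∞) onto [−26, ∞).
These images overlap. In particular ψ(−2) = −26 (right piece), and solving 9x − 1 = −26 on the left piece gives x = −25/9 < −2.
So ψ(−25/9) = ψ(−2) with −25/9 ≠ −2, and ψ is not injective. This x = −25/9 is the requested value below −2.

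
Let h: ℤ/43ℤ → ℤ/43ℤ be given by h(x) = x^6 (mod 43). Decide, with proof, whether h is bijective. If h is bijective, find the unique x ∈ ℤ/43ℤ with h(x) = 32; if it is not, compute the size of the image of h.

8

h(1) = 1^6 = 1.
h(6): Repeated squaring mod 43: 6^1 ≡ 6, 6^2 ≡ 6² = 36, 6^4 ≡ 36² = 1296 ≡ 6. Since 6 = 4 + 2, 6^6 ≡ 6·36: 6·36 = 216 ≡ 1. So 6^6 ≡ 1 (mod 43).
So h(1) = h(6) = 1 while 1 ≠ 6, therefore h is not injective, hence not bijective.
Since h is not bijective, we determine |image(h)|. Computing x^6 mod 43 for each x (by repeated squaring, reducing mod 43 at every step), the values h(0), h(1), …, h(42) are: 0, 1, 21, 41, 11, 16, 1, 1, 16, 4, 35, 4, 21, 16, 21, 11, 35, 35, 41, 11, 4, 41, 41, 4, 11, 41, 35, 35, 11, 21, 16, 21, 4, 35, 4, 16, 1, 1, 16, 11, 41, 21, 1.
The distinct values are {0, 1, 4, 11, 16, 21, 35, 41}; there are 8 of them.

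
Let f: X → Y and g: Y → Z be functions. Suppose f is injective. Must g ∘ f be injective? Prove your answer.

not injective

No. Take X = Y = Z = {0, 1}, f = identity (injective), and g(x) = 0 for every x.
Then (g ∘ f)(0) = 0 = (g ∘ f)(1) with 0 ≠ 1, so g ∘ f is not injective.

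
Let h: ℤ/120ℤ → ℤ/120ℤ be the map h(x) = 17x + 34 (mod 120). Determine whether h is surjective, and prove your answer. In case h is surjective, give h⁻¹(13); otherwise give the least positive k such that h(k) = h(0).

27

Since gcd(17, 120) = 1, 17 is invertible modulo 120. Euclid's algorithm: 120 = 7·17 + 1; back-substituting gives 1 = 113·17 − 16·120, so 17⁻¹ ≡ 113 (mod 120).
Then y ↦ 113(y − 34) is a two-sided inverse to h, so every y ∈ ℤ/120ℤ has a preimage.
Hence h is surjective.
Since h is surjective, we compute h⁻¹(13): solve 17x + 34 ≡ 13 (mod 120), i.e. 17x ≡ 99 (mod 120).
Multiplying by 17⁻¹ = 113 gives x ≡ 113·99 = 11187 = 93·120 + 27 ≡ 27 (mod 120).
Check: h(27) = 17·27 + 34 = 493 = 4·120 + 13 ≡ 13 (mod 120).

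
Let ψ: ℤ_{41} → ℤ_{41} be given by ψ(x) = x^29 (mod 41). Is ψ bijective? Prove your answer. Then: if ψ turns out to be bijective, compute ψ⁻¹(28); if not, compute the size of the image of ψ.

7

Since 41 is prime, the nonzero elements of ℤ_{41} form a cyclic group of order 40.
As gcd(29, 40) = 1, raising to the 29th power is a bijection on this group: if a^29 ≡ b^29 then (ab^{−1})^29 = 1, and the only element of order dividing gcd(29, 40) = 1 is 1, so a = b.
With ψ(0) = 0 this makes ψ injective on all of ℤ_{41}, hence bijective (finite equal-size domain and codomain). In particular ψ is bijective.
Since ψ is bijective, we find the preimage of 28. The inverse of x ↦ x^29 on (ℤ_{41})^× is x ↦ x^29, because 29·29 = 841 = 21·40 + 1 ≡ 1 (mod 40) and x^{40} = 1 for x ≠ 0 (Fermat). So ψ⁻¹(28) = 28^29 mod 41.
Repeated squaring mod 41: 28^1 ≡ 28, 28^2 ≡ 28² = 784 ≡ 5, 28^4 ≡ 5² = 25, 28^8 ≡ 25² = 625 ≡ 10, 28^16 ≡ 10² = 100 ≡ 18. Since 29 = 16 + 8 + 4 + 1, 28^29 ≡ 18·10·25·28: 18·10 = 180 ≡ 16, then 16·25 = 400 ≡ 31, then 31·28 = 868 ≡ 7. So 28^29 ≡ 7 (mod 41).
Hence ψ⁻¹(28) = 7.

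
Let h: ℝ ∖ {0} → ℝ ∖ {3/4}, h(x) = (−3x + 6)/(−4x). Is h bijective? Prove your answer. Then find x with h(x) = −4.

6/19

Suppose h(s) = h(t). Cross-multiplying: (−3s + 6)(−4t) = (−3t + 6)(−4s).
Expanding both sides and cancelling the symmetric terms leaves 24·(s − t) = 0. Since 24 ≠ 0, s = t. Therefore h is injective.
For any y ≠ 3/4, solving y(−4x) = −3x + 6 for x gives a well-defined x ≠ 0. So h is surjective.
So h is bijective.
Solving h(x) = −4: cross-multiplying gives −3x + 6 = −4(−4x), which rearranges to −19x = −6, so x = 6/19.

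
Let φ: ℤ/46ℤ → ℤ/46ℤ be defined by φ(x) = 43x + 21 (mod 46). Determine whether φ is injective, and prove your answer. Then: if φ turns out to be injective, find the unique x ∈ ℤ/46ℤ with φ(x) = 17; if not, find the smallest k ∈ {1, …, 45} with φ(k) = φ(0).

Recall that φ is injective if φ(u) = φ(v) implies u = v.
Suppose φ(u) = φ(v) in ℤ/46ℤ. Then 43u + 21 ≡ 43v + 21 (mod 46), thus 43(u − v) ≡ 0 (mod 46).
Since gcd(43, 46) = 1, 43 is invertible modulo 46, therefore u − v ≡ 0 (mod 46), i.e. u = v.
Therefore φ is injective.
We now compute 43⁻¹ mod 46 explicitly. Euclid's algorithm: 46 = 1·43 + 3, 43 = 14·3 + 1; back-substituting gives 1 = 15·43 − 14·46, so 43⁻¹ ≡ 15 (mod 46).
Since φ is injective, we find φ⁻¹(17): we need 43x ≡ 17 − 21 ≡ 42 (mod 46). Using 43⁻¹ = 15: x ≡ 15·42 = 630 = 13·46 + 32, so x = 32.
Check: φ(32) = 43·32 + 21 = 1397 = 30·46 + 17 ≡ 17 (mod 46).

32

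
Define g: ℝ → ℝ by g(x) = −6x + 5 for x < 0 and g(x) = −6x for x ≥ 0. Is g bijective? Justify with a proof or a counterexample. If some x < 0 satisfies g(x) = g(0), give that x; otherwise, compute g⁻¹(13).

Both pieces are strictly decreasing (slopes −6 and −6), so each is injective on its own interval.
The left piece maps (−∞, 0) onto (5, ∞); the right piece maps [0, ∞) onto (−∞, 0].
The images leave a gap (5 has no preimage), so g is not surjective, hence not bijective.
Because the two images are disjoint, no x < 0 has g(x) = g(0), so we compute g⁻¹(13): 13 lies in (5, ∞), so solve −6x + 5 = 13: x = (13 − 5)/(−6) = −4/3.

-4/3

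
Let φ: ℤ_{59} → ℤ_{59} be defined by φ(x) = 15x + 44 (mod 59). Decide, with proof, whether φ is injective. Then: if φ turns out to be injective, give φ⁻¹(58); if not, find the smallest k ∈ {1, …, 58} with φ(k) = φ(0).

56

Recall that φ is injective if φ(x_1) = φ(x_2) implies x_1 = x_2.
Suppose φ(x_1) = φ(x_2) in ℤ_{59}. Then 15x_1 + 44 ≡ 15x_2 + 44 (mod 59), hence 15(x_1 − x_2) ≡ 0 (mod 59).
Since gcd(15, 59) = 1, 15 is invertible modulo 59, hence x_1 − x_2 ≡ 0 (mod 59), i.e. x_1 = x_2.
Thus φ is injective.
We now compute 15⁻¹ mod 59 explicitly. Euclid's algorithm: 59 = 3·15 + 14, 15 = 1·14 + 1; back-substituting gives 1 = 4·15 − 1·59, so 15⁻¹ ≡ 4 (mod 59).
Since φ is injective, we find φ⁻¹(58): we need 15x ≡ 58 − 44 ≡ 14 (mod 59). Using 15⁻¹ = 4: x ≡ 4·14 = 56, so x = 56.
Check: φ(56) = 15·56 + 44 = 884 = 14·59 + 58 ≡ 58 (mod 59).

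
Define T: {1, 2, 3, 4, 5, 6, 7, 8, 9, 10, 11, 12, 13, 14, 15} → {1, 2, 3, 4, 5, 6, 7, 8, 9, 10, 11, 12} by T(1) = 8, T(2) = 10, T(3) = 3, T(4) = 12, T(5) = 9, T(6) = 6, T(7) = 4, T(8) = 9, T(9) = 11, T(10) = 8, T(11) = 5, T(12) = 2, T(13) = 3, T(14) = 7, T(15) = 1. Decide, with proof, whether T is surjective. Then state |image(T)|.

Every element of the codomain has a preimage: 1 = T(15), 2 = T(12), 3 = T(3), 4 = T(7), 5 = T(11), 6 = T(6), 7 = T(14), 8 = T(1), 9 = T(5), 10 = T(2), 11 = T(9), 12 = T(4).
Thus T is surjective.
The image of T is {1, 2, 3, 4, 5, 6, 7, 8, 9, 10, 11, 12}, which has 12 elements.

12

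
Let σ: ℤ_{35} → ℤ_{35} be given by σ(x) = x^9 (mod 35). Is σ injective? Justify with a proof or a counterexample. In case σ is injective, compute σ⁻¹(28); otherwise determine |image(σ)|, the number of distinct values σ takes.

σ(4): Repeated squaring mod 35: 4^1 ≡ 4, 4^2 ≡ 4² = 16, 4^4 ≡ 16² = 256 ≡ 11, 4^8 ≡ 11² = 121 ≡ 16. Since 9 = 8 + 1, 4^9 ≡ 16·4: 16·4 = 64 ≡ 29. So 4^9 ≡ 29 (mod 35).
σ(9): Repeated squaring mod 35: 9^1 ≡ 9, 9^2 ≡ 9² = 81 ≡ 11, 9^4 ≡ 11² = 121 ≡ 16, 9^8 ≡ 16² = 256 ≡ 11. Since 9 = 8 + 1, 9^9 ≡ 11·9: 11·9 = 99 ≡ 29. So 9^9 ≡ 29 (mod 35).
So σ(4) = σ(9) = 29 while 4 ≠ 9, hence σ is not injective.
Since σ is not injective, we determine |image(σ)|. Computing x^9 mod 35 for each x (by repeated squaring, reducing mod 35 at every step), the values σ(0), σ(1), …, σ(34) are: 0, 1, 22, 13, 29, 20, 6, 7, 8, 29, 20, 1, 27, 13, 14, 15, 1, 27, 8, 34, 20, 21, 22, 8, 34, 15, 6, 27, 28, 29, 15, 6, 22, 13, 34.
The distinct values are {0, 1, 6, 7, 8, 13, 14, 15, 20, 21, 22, 27, 28, 29, 34}; there are 15 of them.

15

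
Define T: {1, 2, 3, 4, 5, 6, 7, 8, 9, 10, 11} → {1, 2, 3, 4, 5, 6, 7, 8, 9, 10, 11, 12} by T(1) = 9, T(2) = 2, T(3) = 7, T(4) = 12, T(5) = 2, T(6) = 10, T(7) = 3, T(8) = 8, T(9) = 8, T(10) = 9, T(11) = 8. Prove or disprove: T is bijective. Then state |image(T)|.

T(2) = 2 = T(5) with 2 ≠ 5, so T is not injective, hence not bijective.
The image of T is {2, 3, 7, 8, 9, 10, 12}, which has 7 elements.

7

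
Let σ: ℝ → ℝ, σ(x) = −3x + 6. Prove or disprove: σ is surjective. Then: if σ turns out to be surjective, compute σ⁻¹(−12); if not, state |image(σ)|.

6

Recall: σ is surjective if every y in the codomain equals σ(x) for some x in the domain.
For any y ∈ ℝ, x = (y − 6)/(−3) satisfies σ(x) = y.
Therefore σ is surjective.
Since σ is surjective, we compute σ⁻¹(−12) = (−12 − 6)/(−3) = 6.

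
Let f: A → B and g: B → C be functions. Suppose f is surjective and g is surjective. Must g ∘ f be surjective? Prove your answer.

surjective

Let c ∈ C. Since g is surjective, there is b ∈ B with g(b) = c. Since f is surjective, there is a ∈ A with f(a) = b.
Then (g ∘ f)(a) = g(b) = c. Thus g ∘ f is surjective.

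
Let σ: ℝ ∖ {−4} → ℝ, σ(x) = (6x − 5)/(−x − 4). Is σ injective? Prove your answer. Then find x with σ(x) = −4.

21/2

Suppose σ(x_1) = σ(x_2). Cross-multiplying: (6x_1 − 5)(−x_2 − 4) = (6x_2 − 5)(−x_1 − 4).
Expanding both sides and cancelling the symmetric terms leaves −29·(x_1 − x_2) = 0. Since −29 ≠ 0, x_1 = x_2. Therefore σ is injective.
Solving σ(x) = −4: cross-multiplying gives 6x − 5 = −4(−x − 4), which rearranges to 2x = 21, so x = 21/2.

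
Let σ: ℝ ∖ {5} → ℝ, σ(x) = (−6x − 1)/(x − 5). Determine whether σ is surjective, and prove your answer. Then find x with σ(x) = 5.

24/11

If σ(x) = −6, cross-multiplying gives 1(−6x − 1) = −6(x − 5), which simplifies to −1 = 30 — false.  So −6 has no preimage and σ is not surjective.
Solving σ(x) = 5: cross-multiplying gives −6x − 1 = 5(x − 5), which rearranges to −11x = −24, so x = 24/11.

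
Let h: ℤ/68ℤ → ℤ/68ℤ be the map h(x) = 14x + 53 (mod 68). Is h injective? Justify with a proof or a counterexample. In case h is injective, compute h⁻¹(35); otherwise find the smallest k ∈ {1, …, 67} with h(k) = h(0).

We have gcd(14, 68) = 2 > 1. Taking u = 0 and v = 34: h(0) = 53 and h(34) = 14·34 + 53 = 529 ≡ 53 (mod 68).
So h(0) = h(34) while 0 ≠ 34, thus h is not injective.
Since h is not injective, we find the least positive k with h(k) = h(0): this means 14k ≡ 0 (mod 68), i.e. 68 ∣ 14k. Since gcd(14, 68) = 2, dividing through by 2 this holds exactly when 34 ∣ 7k, and as gcd(7, 34) = 1, exactly when 34 ∣ k.
The smallest positive such k is 34.

34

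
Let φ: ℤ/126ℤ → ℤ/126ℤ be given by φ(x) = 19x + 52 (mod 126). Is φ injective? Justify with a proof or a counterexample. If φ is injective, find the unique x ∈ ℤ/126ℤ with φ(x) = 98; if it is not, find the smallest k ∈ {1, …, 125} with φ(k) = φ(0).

Recall: φ is injective when φ(x_1) = φ(x_2) forces x_1 = x_2.
Suppose φ(x_1) = φ(x_2) in ℤ/126ℤ. Then 19x_1 + 52 ≡ 19x_2 + 52 (mod 126), therefore 19(x_1 − x_2) ≡ 0 (mod 126).
Since gcd(19, 126) = 1, 19 is invertible modulo 126, therefore x_1 − x_2 ≡ 0 (mod 126), i.e. x_1 = x_2.
Therefore φ is injective.
We now compute 19⁻¹ mod 126 explicitly. Euclid's algorithm: 126 = 6·19 + 12, 19 = 1·12 + 7, 12 = 1·7 + 5, 7 = 1·5 + 2, 5 = 2·2 + 1; back-substituting gives 1 = 73·19 − 11·126, so 19⁻¹ ≡ 73 (mod 126).
Since φ is injective, we find φ⁻¹(98): we need 19x ≡ 98 − 52 ≡ 46 (mod 126). Using 19⁻¹ = 73: x ≡ 73·46 = 3358 = 26·126 + 82, so x = 82.
Check: φ(82) = 19·82 + 52 = 1610 = 12·126 + 98 ≡ 98 (mod 126).

82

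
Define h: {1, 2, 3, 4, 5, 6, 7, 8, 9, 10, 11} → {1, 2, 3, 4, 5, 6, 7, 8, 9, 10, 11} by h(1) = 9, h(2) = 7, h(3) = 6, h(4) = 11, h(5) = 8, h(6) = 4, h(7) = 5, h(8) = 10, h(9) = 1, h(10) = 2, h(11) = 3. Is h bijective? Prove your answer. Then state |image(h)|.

11

The values 9, 7, 6, 11, 8, 4, 5, 10, 1, 2, 3 are a permutation of {1, 2, 3, 4, 5, 6, 7, 8, 9, 10, 11}: each element appears exactly once.
So h is injective and surjective, hence bijective.
The image of h is {1, 2, 3, 4, 5, 6, 7, 8, 9, 10, 11}, which has 11 elements.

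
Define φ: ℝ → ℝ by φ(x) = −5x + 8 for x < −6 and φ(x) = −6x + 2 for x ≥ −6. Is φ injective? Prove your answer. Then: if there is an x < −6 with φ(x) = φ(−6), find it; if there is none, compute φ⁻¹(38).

-6

Both pieces are strictly decreasing (slopes −5 and −6), so each is injective on its own interval.
The left piece maps (−∞, −6) onto (38, ∞); the right piece maps [−6, ∞) onto (−∞, 38].
These images are disjoint, so no value is attained by both pieces. Thus φ is injective.
Because the two images are disjoint, no x < −6 has φ(x) = φ(−6), so we compute φ⁻¹(38): 38 lies in (−∞, 38], so solve −6x + 2 = 38: x = (38 − 2)/(−6) = −6.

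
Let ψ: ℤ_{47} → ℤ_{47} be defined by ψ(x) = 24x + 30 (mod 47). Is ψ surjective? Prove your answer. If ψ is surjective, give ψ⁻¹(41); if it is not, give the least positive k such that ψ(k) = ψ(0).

Since gcd(24, 47) = 1, 24 is invertible modulo 47. Euclid's algorithm: 47 = 1·24 + 23, 24 = 1·23 + 1; back-substituting gives 1 = 2·24 − 1·47, so 24⁻¹ ≡ 2 (mod 47).
Then y ↦ 2(y − 30) is a two-sided inverse to ψ, so every y ∈ ℤ_{47} has a preimage.
So ψ is surjective.
Since ψ is surjective, we compute ψ⁻¹(41): solve 24x + 30 ≡ 41 (mod 47), i.e. 24x ≡ 11 (mod 47).
Multiplying by 24⁻¹ = 2 gives x ≡ 2·11 = 22 ≡ 22 (mod 47).
Check: ψ(22) = 24·22 + 30 = 558 = 11·47 + 41 ≡ 41 (mod 47).

22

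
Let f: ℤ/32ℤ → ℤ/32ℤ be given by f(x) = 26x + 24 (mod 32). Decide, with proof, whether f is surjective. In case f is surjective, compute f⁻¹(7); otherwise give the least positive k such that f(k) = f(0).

16

Since gcd(26, 32) = 2, we have 26x ≡ 0 (mod 2) for all x, so f(x) ≡ 0 (mod 2).
But 1 ≢ 0 (mod 2), so 1 ∈ ℤ/32ℤ has no preimage. Hence f is not surjective.
Since f is not surjective, we find the least positive k with f(k) = f(0): this means 26k ≡ 0 (mod 32), i.e. 32 ∣ 26k. Since gcd(26, 32) = 2, dividing through by 2 this holds exactly when 16 ∣ 13k, and as gcd(13, 16) = 1, exactly when 16 ∣ k.
The smallest positive such k is 16.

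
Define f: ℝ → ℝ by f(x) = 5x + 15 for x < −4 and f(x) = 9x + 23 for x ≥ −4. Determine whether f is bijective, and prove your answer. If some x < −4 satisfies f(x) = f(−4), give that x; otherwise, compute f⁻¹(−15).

Both pieces are strictly increasing (slopes 5 and 9), so each is injective on its own interval.
The left piece maps (−∞, −4) onto (−∞, −5); the right piece maps [−4, ∞) onto [−13, ∞).
These images overlap. In particular f(−4) = −13 (right piece), and solving 5x + 15 = −13 on the left piece gives x = −28/5 < −4.
So f(−28/5) = f(−4) with −28/5 ≠ −4, and f is not injective, hence not bijective. This x = −28/5 is the requested value below −4.

-28/5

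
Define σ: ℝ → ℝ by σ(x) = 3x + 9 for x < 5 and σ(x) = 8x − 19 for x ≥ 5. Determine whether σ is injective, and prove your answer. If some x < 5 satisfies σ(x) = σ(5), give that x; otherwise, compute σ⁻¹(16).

Both pieces are strictly increasing (slopes 3 and 8), so each is injective on its own interval.
The left piece maps (−∞, 5) onto (−∞, 24); the right piece maps [5, ∞) onto [21, ∞).
These images overlap. In particular σ(5) = 21 (right piece), and solving 3x + 9 = 21 on the left piece gives x = 4 < 5.
So σ(4) = σ(5) with 4 ≠ 5, and σ is not injective. This x = 4 is the requested value below 5.

4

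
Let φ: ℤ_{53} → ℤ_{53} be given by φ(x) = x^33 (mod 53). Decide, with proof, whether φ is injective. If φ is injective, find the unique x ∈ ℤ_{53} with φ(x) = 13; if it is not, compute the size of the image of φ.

10

Since 53 is prime, the nonzero elements of ℤ_{53} form a cyclic group of order 52.
As gcd(33, 52) = 1, raising to the 33rd power is a bijection on this group: if x_1^33 ≡ x_2^33 then (x_1x_2^{−1})^33 = 1, and the only element of order dividing gcd(33, 52) = 1 is 1, so x_1 = x_2.
With φ(0) = 0 this makes φ injective on all of ℤ_{53}, hence bijective (finite equal-size domain and codomain). In particular φ is injective.
Since φ is injective, we find the preimage of 13. The inverse of x ↦ x^33 on (ℤ_{53})^× is x ↦ x^41, because 33·41 = 1353 = 26·52 + 1 ≡ 1 (mod 52) and x^{52} = 1 for x ≠ 0 (Fermat). So φ⁻¹(13) = 13^41 mod 53.
Repeated squaring mod 53: 13^1 ≡ 13, 13^2 ≡ 13² = 169 ≡ 10, 13^4 ≡ 10² = 100 ≡ 47, 13^8 ≡ 47² = 2209 ≡ 36, 13^16 ≡ 36² = 1296 ≡ 24, 13^32 ≡ 24² = 576 ≡ 46. Since 41 = 32 + 8 + 1, 13^41 ≡ 46·36·13: 46·36 = 1656 ≡ 13, then 13·13 = 169 ≡ 10. So 13^41 ≡ 10 (mod 53).
Hence φ⁻¹(13) = 10.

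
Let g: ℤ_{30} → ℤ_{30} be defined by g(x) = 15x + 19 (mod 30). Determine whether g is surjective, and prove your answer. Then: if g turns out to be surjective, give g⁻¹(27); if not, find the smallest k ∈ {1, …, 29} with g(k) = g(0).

2

Since gcd(15, 30) = 15, we have 15x ≡ 0 (mod 15) for all x, so g(x) ≡ 4 (mod 15).
But 0 ≢ 4 (mod 15), so 0 ∈ ℤ_{30} has no preimage. Thus g is not surjective.
Since g is not surjective, we find the least positive k with g(k) = g(0): this means 15k ≡ 0 (mod 30), i.e. 30 ∣ 15k. Since gcd(15, 30) = 15, dividing through by 15 this holds exactly when 2 ∣ k.
The smallest positive such k is 2.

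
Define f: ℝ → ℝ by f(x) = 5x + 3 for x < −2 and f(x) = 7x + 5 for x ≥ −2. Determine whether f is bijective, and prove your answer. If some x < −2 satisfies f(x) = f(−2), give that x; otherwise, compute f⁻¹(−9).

Both pieces are strictly increasing (slopes 5 and 7), so each is injective on its own interval.
The left piece maps (−∞, −2) onto (−∞, −7); the right piece maps [−2, ∞) onto [−9, ∞).
These images overlap. In particular f(−2) = −9 (right piece), and solving 5x + 3 = −9 on the left piece gives x = −12/5 < −2.
So f(−12/5) = f(−2) with −12/5 ≠ −2, and f is not injective, hence not bijective. This x = −12/5 is the requested value below −2.

-12/5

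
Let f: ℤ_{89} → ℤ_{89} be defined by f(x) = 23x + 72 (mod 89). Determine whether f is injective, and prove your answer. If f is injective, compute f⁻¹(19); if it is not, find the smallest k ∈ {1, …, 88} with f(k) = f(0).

48

Suppose f(a) = f(b) in ℤ_{89}. Then 23a + 72 ≡ 23b + 72 (mod 89), hence 23(a − b) ≡ 0 (mod 89).
Since gcd(23, 89) = 1, 23 is invertible modulo 89, so a − b ≡ 0 (mod 89), i.e. a = b.
Thus f is injective.
We now compute 23⁻¹ mod 89 explicitly. Euclid's algorithm: 89 = 3·23 + 20, 23 = 1·20 + 3, 20 = 6·3 + 2, 3 = 1·2 + 1; back-substituting gives 1 = 31·23 − 8·89, so 23⁻¹ ≡ 31 (mod 89).
Since f is injective, we find f⁻¹(19): we need 23x ≡ 19 − 72 ≡ 36 (mod 89). Using 23⁻¹ = 31: x ≡ 31·36 = 1116 = 12·89 + 48, so x = 48.
Check: f(48) = 23·48 + 72 = 1176 = 13·89 + 19 ≡ 19 (mod 89).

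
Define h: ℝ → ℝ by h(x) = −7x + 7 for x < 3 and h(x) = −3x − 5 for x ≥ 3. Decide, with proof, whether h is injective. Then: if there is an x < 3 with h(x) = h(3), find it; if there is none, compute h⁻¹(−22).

Both pieces are strictly decreasing (slopes −7 and −3), so each is injective on its own interval.
The left piece maps (−∞, 3) onto (−14, ∞); the right piece maps [3, ∞) onto (−∞, −14].
These images are disjoint, so no value is attained by both pieces. Thus h is injective.
Because the two images are disjoint, no x < 3 has h(x) = h(3), so we compute h⁻¹(−22): −22 lies in (−∞, −14], so solve −3x − 5 = −22: x = (−22 + 5)/(−3) = 17/3.

17/3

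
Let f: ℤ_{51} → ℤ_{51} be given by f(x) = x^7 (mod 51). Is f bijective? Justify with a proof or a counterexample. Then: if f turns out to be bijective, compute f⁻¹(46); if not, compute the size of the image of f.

Computing x^7 mod 51 for each x (by repeated squaring, reducing mod 51 at every step), the values f(0), f(1), …, f(50) are: 0, 1, 26, 45, 13, 44, 48, 46, 32, 36, 22, 20, 24, 4, 23, 42, 16, 17, 18, 43, 11, 30, 10, 14, 12, 49, 2, 39, 37, 41, 21, 40, 8, 33, 34, 35, 9, 28, 47, 27, 31, 29, 15, 19, 5, 3, 7, 38, 6, 25, 50.
Every element of ℤ_{51} appears exactly once in this list, so f is a bijection, and in particular bijective.
Since f is bijective, we read off the preimage of 46 from the same table: f(7) = 46, so f⁻¹(46) = 7.

7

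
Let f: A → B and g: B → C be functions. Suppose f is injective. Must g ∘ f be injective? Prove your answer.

No. Take A = B = C = {1, 2}, f = identity (injective), and g(x) = 1 for every x.
Then (g ∘ f)(1) = 1 = (g ∘ f)(2) with 1 ≠ 2, so g ∘ f is not injective.

not injective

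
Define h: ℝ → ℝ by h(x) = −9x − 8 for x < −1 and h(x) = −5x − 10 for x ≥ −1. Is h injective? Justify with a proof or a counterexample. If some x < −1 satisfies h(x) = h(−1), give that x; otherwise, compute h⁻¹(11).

Both pieces are strictly decreasing (slopes −9 and −5), so each is injective on its own interval.
The left piece maps (−∞, −1) onto (1, ∞); the right piece maps [−1, ∞) onto (−∞, −5].
These images are disjoint, so no value is attained by both pieces. So h is injective.
Because the two images are disjoint, no x < −1 has h(x) = h(−1), so we compute h⁻¹(11): 11 lies in (1, ∞), so solve −9x − 8 = 11: x = (11 + 8)/(−9) = −19/9.

-19/9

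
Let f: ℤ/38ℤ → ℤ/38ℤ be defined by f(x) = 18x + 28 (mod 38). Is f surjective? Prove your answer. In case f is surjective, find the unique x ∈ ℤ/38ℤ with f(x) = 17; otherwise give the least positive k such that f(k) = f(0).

19

Since gcd(18, 38) = 2, we have 18x ≡ 0 (mod 2) for all x, so f(x) ≡ 0 (mod 2).
But 1 ≢ 0 (mod 2), so 1 ∈ ℤ/38ℤ has no preimage. So f is not surjective.
Since f is not surjective, we find the least positive k with f(k) = f(0): this means 18k ≡ 0 (mod 38), i.e. 38 ∣ 18k. Since gcd(18, 38) = 2, dividing through by 2 this holds exactly when 19 ∣ 9k, and as gcd(9, 19) = 1, exactly when 19 ∣ k.
The smallest positive such k is 19.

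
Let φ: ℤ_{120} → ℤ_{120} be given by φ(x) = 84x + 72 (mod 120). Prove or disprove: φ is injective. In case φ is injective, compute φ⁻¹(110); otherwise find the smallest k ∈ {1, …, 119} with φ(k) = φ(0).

By definition, φ is injective when φ(a) = φ(b) forces a = b.
We have gcd(84, 120) = 12 > 1. Taking a = 0 and b = 10: φ(0) = 72 and φ(10) = 84·10 + 72 = 912 ≡ 72 (mod 120).
So φ(0) = φ(10) while 0 ≠ 10, thus φ is not injective.
Since φ is not injective, we find the least positive k with φ(k) = φ(0): this means 84k ≡ 0 (mod 120), i.e. 120 ∣ 84k. Since gcd(84, 120) = 12, dividing through by 12 this holds exactly when 10 ∣ 7k, and as gcd(7, 10) = 1, exactly when 10 ∣ k.
The smallest positive such k is 10.

10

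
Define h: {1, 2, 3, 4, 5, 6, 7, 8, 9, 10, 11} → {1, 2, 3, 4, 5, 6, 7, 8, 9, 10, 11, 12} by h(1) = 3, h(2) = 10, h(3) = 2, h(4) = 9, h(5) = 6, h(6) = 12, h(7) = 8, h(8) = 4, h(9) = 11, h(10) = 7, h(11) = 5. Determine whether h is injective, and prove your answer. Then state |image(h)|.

11

The values h(1), …, h(11) are 3, 10, 2, 9, 6, 12, 8, 4, 11, 7, 5 — all distinct.
So h(a) = h(b) only when a = b, and h is injective.
The image of h is {2, 3, 4, 5, 6, 7, 8, 9, 10, 11, 12}, which has 11 elements.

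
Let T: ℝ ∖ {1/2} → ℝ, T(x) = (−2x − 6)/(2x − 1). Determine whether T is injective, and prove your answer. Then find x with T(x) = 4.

Suppose T(a) = T(b). Cross-multiplying: (−2a − 6)(2b − 1) = (−2b − 6)(2a − 1).
Expanding both sides and cancelling the symmetric terms leaves 14·(a − b) = 0. Since 14 ≠ 0, a = b. Hence T is injective.
Solving T(x) = 4: cross-multiplying gives −2x − 6 = 4(2x − 1), which rearranges to −10x = 2, so x = −1/5.

-1/5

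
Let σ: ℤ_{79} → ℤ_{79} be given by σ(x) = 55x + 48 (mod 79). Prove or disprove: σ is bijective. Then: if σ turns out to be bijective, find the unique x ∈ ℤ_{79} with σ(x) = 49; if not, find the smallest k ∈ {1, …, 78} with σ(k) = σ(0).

Recall that σ is injective if σ(u) = σ(v) implies u = v.
If σ(u) = σ(v), then 55u ≡ 55v (mod 79). Because gcd(55, 79) = 1, we may cancel 55 to get u ≡ v (mod 79).
We now compute 55⁻¹ mod 79 explicitly. Euclid's algorithm: 79 = 1·55 + 24, 55 = 2·24 + 7, 24 = 3·7 + 3, 7 = 2·3 + 1; back-substituting gives 1 = 23·55 − 16·79, so 55⁻¹ ≡ 23 (mod 79).
For any y ∈ ℤ_{79}, x = 23(y − 48) mod 79 satisfies σ(x) = 55·23(y − 48) + 48 ≡ y (since 55·23 ≡ 1 mod 79). So every y has a preimage.
Hence σ is bijective.
Since σ is bijective, we compute σ⁻¹(49): solve 55x + 48 ≡ 49 (mod 79), i.e. 55x ≡ 1 (mod 79).
Multiplying by 55⁻¹ = 23 gives x ≡ 23·1 = 23 ≡ 23 (mod 79).
Check: σ(23) = 55·23 + 48 = 1313 = 16·79 + 49 ≡ 49 (mod 79).

23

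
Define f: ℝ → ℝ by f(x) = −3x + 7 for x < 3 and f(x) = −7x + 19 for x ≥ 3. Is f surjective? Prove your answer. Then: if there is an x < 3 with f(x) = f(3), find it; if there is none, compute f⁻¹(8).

Both pieces are strictly decreasing (slopes −3 and −7), so each is injective on its own interval.
The left piece maps (−∞, 3) onto (−2, ∞); the right piece maps [3, ∞) onto (−∞, −2].
These images together cover ℝ, so f is surjective.
Because the two images are disjoint, no x < 3 has f(x) = f(3), so we compute f⁻¹(8): 8 lies in (−2, ∞), so solve −3x + 7 = 8: x = (8 − 7)/(−3) = −1/3.

-1/3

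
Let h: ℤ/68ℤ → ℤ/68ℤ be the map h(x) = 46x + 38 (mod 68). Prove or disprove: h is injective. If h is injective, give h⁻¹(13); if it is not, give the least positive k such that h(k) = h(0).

34

We have gcd(46, 68) = 2 > 1. Taking u = 0 and v = 34: h(0) = 38 and h(34) = 46·34 + 38 = 1602 ≡ 38 (mod 68).
So h(0) = h(34) while 0 ≠ 34, hence h is not injective.
Since h is not injective, we find the least positive k with h(k) = h(0): this means 46k ≡ 0 (mod 68), i.e. 68 ∣ 46k. Since gcd(46, 68) = 2, dividing through by 2 this holds exactly when 34 ∣ 23k, and as gcd(23, 34) = 1, exactly when 34 ∣ k.
The smallest positive such k is 34.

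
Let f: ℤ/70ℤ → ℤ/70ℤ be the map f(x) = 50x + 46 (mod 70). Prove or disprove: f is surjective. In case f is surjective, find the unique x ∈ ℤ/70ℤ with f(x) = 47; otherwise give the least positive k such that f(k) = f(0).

Since gcd(50, 70) = 10, we have 50x ≡ 0 (mod 10) for all x, so f(x) ≡ 6 (mod 10).
But 0 ≢ 6 (mod 10), so 0 ∈ ℤ/70ℤ has no preimage. So f is not surjective.
Since f is not surjective, we find the least positive k with f(k) = f(0): this means 50k ≡ 0 (mod 70), i.e. 70 ∣ 50k. Since gcd(50, 70) = 10, dividing through by 10 this holds exactly when 7 ∣ 5k, and as gcd(5, 7) = 1, exactly when 7 ∣ k.
The smallest positive such k is 7.

7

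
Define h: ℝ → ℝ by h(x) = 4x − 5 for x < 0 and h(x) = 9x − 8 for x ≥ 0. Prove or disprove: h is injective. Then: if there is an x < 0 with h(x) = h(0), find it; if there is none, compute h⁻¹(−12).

Both pieces are strictly increasing (slopes 4 and 9), so each is injective on its own interval.
The left piece maps (−∞, 0) onto (−∞, −5); the right piece maps [0, ∞) onto [−8, ∞).
These images overlap. In particular h(0) = −8 (right piece), and solving 4x − 5 = −8 on the left piece gives x = −3/4 < 0.
So h(−3/4) = h(0) with −3/4 ≠ 0, and h is not injective. This x = −3/4 is the requested value below 0.

-3/4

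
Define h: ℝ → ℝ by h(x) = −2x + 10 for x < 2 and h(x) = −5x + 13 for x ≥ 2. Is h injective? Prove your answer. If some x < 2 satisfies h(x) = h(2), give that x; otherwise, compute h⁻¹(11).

-1/2

Both pieces are strictly decreasing (slopes −2 and −5), so each is injective on its own interval.
The left piece maps (−∞, 2) onto (6, ∞); the right piece maps [2, ∞) onto (−∞, 3].
These images are disjoint, so no value is attained by both pieces. Thus h is injective.
Because the two images are disjoint, no x < 2 has h(x) = h(2), so we compute h⁻¹(11): 11 lies in (6, ∞), so solve −2x + 10 = 11: x = (11 − 10)/(−2) = −1/2.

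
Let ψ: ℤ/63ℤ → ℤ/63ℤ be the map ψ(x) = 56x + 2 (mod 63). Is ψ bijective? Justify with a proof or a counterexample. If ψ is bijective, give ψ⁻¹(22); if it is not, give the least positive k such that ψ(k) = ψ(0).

9

Recall that ψ is injective if ψ(s) = ψ(t) implies s = t.
We have gcd(56, 63) = 7 > 1. Taking s = 0 and t = 9: ψ(0) = 2 and ψ(9) = 56·9 + 2 = 506 ≡ 2 (mod 63).
So ψ(0) = ψ(9) while 0 ≠ 9, so ψ is not injective, hence not bijective.
Since ψ is not bijective, we find the least positive k with ψ(k) = ψ(0): this means 56k ≡ 0 (mod 63), i.e. 63 ∣ 56k. Since gcd(56, 63) = 7, dividing through by 7 this holds exactly when 9 ∣ 8k, and as gcd(8, 9) = 1, exactly when 9 ∣ k.
The smallest positive such k is 9.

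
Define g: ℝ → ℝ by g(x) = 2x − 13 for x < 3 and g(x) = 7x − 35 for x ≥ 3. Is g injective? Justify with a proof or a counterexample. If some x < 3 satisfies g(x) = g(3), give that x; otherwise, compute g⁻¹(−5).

Both pieces are strictly increasing (slopes 2 and 7), so each is injective on its own interval.
The left piece maps (−∞, 3) onto (−∞, −7); the right piece maps [3, ∞) onto [−14, ∞).
These images overlap. In particular g(3) = −14 (right piece), and solving 2x − 13 = −14 on the left piece gives x = −1/2 < 3.
So g(−1/2) = g(3) with −1/2 ≠ 3, and g is not injective. This x = −1/2 is the requested value below 3.

-1/2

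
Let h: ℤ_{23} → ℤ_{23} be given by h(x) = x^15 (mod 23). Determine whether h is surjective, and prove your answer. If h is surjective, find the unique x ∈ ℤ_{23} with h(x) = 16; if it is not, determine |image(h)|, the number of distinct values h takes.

2

Since 23 is prime, the nonzero elements of ℤ_{23} form a cyclic group of order 22.
As gcd(15, 22) = 1, raising to the 15th power is a bijection on this group: if x_1^15 ≡ x_2^15 then (x_1x_2^{−1})^15 = 1, and the only element of order dividing gcd(15, 22) = 1 is 1, so x_1 = x_2.
With h(0) = 0 this makes h injective on all of ℤ_{23}, hence bijective (finite equal-size domain and codomain). In particular h is surjective.
Since h is surjective, we find the preimage of 16. The inverse of x ↦ x^15 on (ℤ_{23})^× is x ↦ x^3, because 15·3 = 45 = 2·22 + 1 ≡ 1 (mod 22) and x^{22} = 1 for x ≠ 0 (Fermat). So h⁻¹(16) = 16^3 mod 23.
Repeated squaring mod 23: 16^1 ≡ 16, 16^2 ≡ 16² = 256 ≡ 3. Since 3 = 2 + 1, 16^3 ≡ 3·16: 3·16 = 48 ≡ 2. So 16^3 ≡ 2 (mod 23).
Hence h⁻¹(16) = 2.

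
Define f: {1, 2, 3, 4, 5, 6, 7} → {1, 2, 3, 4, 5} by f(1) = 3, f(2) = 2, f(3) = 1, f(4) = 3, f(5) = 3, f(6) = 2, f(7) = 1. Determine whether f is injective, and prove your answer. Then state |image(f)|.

3

f(1) = 3 = f(4) with 1 ≠ 4, so f is not injective.
The image of f is {1, 2, 3}, which has 3 elements.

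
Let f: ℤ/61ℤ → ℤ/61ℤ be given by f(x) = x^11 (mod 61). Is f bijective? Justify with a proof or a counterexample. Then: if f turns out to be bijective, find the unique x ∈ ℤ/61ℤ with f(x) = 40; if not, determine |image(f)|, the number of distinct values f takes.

29

Since 61 is prime, the nonzero elements of ℤ/61ℤ form a cyclic group of order 60.
As gcd(11, 60) = 1, raising to the 11th power is a bijection on this group: if u^11 ≡ v^11 then (uv^{−1})^11 = 1, and the only element of order dividing gcd(11, 60) = 1 is 1, so u = v.
With f(0) = 0 this makes f injective on all of ℤ/61ℤ, hence bijective (finite equal-size domain and codomain). In particular f is bijective.
Since f is bijective, we find the preimage of 40. The inverse of x ↦ x^11 on (ℤ/61ℤ)^× is x ↦ x^11, because 11·11 = 121 = 2·60 + 1 ≡ 1 (mod 60) and x^{60} = 1 for x ≠ 0 (Fermat). So f⁻¹(40) = 40^11 mod 61.
Repeated squaring mod 61: 40^1 ≡ 40, 40^2 ≡ 40² = 1600 ≡ 14, 40^4 ≡ 14² = 196 ≡ 13, 40^8 ≡ 13² = 169 ≡ 47. Since 11 = 8 + 2 + 1, 40^11 ≡ 47·14·40: 47·14 = 658 ≡ 48, then 48·40 = 1920 ≡ 29. So 40^11 ≡ 29 (mod 61).
Hence f⁻¹(40) = 29.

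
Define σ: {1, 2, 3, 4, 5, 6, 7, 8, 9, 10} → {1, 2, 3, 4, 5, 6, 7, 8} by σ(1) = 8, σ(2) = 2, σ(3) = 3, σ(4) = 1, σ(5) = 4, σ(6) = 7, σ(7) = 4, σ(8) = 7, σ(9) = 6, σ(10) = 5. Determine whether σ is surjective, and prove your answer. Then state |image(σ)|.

8

Every element of the codomain has a preimage: 1 = σ(4), 2 = σ(2), 3 = σ(3), 4 = σ(5), 5 = σ(10), 6 = σ(9), 7 = σ(6), 8 = σ(1).
Thus σ is surjective.
The image of σ is {1, 2, 3, 4, 5, 6, 7, 8}, which has 8 elements.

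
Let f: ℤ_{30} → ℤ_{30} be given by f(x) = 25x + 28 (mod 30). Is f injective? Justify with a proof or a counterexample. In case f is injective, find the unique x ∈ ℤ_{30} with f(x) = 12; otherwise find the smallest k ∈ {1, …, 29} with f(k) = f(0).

6

We have gcd(25, 30) = 5 > 1. Taking x_1 = 0 and x_2 = 6: f(0) = 28 and f(6) = 25·6 + 28 = 178 ≡ 28 (mod 30).
So f(0) = f(6) while 0 ≠ 6, so f is not injective.
Since f is not injective, we find the least positive k with f(k) = f(0): this means 25k ≡ 0 (mod 30), i.e. 30 ∣ 25k. Since gcd(25, 30) = 5, dividing through by 5 this holds exactly when 6 ∣ 5k, and as gcd(5, 6) = 1, exactly when 6 ∣ k.
The smallest positive such k is 6.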